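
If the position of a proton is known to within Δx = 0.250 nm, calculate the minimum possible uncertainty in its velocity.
126.098 m/s

Using the Heisenberg uncertainty principle and Δp = mΔv:
ΔxΔp ≥ ℏ/2
Δx(mΔv) ≥ ℏ/2

The minimum uncertainty in velocity is:
Δv_min = ℏ/(2mΔx)
Δv_min = (1.055e-34 J·s) / (2 × 1.673e-27 kg × 2.500e-10 m)
Δv_min = 1.261e+02 m/s = 126.098 m/s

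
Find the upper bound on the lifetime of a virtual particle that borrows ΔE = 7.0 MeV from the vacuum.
47.015 ys

Using the energy-time uncertainty principle:
ΔEΔt ≥ ℏ/2

For a virtual particle borrowing energy ΔE, the maximum lifetime is:
Δt_max = ℏ/(2ΔE)

Converting energy:
ΔE = 7.0 MeV = 1.122e-12 J

Δt_max = (1.055e-34 J·s) / (2 × 1.122e-12 J)
Δt_max = 4.702e-23 s = 47.015 ys

Virtual particles with higher borrowed energy exist for shorter times.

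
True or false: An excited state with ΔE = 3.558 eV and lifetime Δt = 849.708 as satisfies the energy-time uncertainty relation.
Yes, it satisfies the uncertainty relation.

Calculate the product ΔEΔt:
ΔE = 3.558 eV = 5.701e-19 J
ΔEΔt = (5.701e-19 J) × (8.497e-16 s)
ΔEΔt = 4.844e-34 J·s

Compare to the minimum allowed value ℏ/2:
ℏ/2 = 5.273e-35 J·s

Since ΔEΔt = 4.844e-34 J·s ≥ 5.273e-35 J·s = ℏ/2,
this satisfies the uncertainty relation.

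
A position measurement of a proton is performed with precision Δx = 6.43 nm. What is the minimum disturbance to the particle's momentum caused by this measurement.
8.200 × 10^-27 kg·m/s

The uncertainty principle implies that measuring position disturbs momentum:
ΔxΔp ≥ ℏ/2

When we measure position with precision Δx, we necessarily introduce a momentum uncertainty:
Δp ≥ ℏ/(2Δx)
Δp_min = (1.055e-34 J·s) / (2 × 6.430e-09 m)
Δp_min = 8.200e-27 kg·m/s

The more precisely we measure position, the greater the momentum disturbance.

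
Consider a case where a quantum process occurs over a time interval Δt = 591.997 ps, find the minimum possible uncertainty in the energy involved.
555.925 neV

Using the energy-time uncertainty principle:
ΔEΔt ≥ ℏ/2

The minimum uncertainty in energy is:
ΔE_min = ℏ/(2Δt)
ΔE_min = (1.055e-34 J·s) / (2 × 5.920e-10 s)
ΔE_min = 8.907e-26 J = 555.925 neV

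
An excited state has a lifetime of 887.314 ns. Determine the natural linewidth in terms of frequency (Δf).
89.684 kHz

Using the energy-time uncertainty principle and E = hf:
ΔEΔt ≥ ℏ/2
hΔf·Δt ≥ ℏ/2

The minimum frequency uncertainty is:
Δf = ℏ/(2hτ) = 1/(4πτ)
Δf = 1/(4π × 8.873e-07 s)
Δf = 8.968e+04 Hz = 89.684 kHz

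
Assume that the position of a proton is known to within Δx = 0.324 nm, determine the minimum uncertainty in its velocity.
97.298 m/s

Using the Heisenberg uncertainty principle and Δp = mΔv:
ΔxΔp ≥ ℏ/2
Δx(mΔv) ≥ ℏ/2

The minimum uncertainty in velocity is:
Δv_min = ℏ/(2mΔx)
Δv_min = (1.055e-34 J·s) / (2 × 1.673e-27 kg × 3.240e-10 m)
Δv_min = 9.730e+01 m/s = 97.298 m/s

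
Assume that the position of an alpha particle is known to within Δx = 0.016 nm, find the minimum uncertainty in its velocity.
495.968 m/s

Using the Heisenberg uncertainty principle and Δp = mΔv:
ΔxΔp ≥ ℏ/2
Δx(mΔv) ≥ ℏ/2

The minimum uncertainty in velocity is:
Δv_min = ℏ/(2mΔx)
Δv_min = (1.055e-34 J·s) / (2 × 6.645e-27 kg × 1.600e-11 m)
Δv_min = 4.960e+02 m/s = 495.968 m/s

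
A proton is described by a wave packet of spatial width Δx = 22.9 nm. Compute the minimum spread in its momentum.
2.303 × 10^-27 kg·m/s

For a wave packet, the spatial width Δx and momentum spread Δp are related by the uncertainty principle:
ΔxΔp ≥ ℏ/2

The minimum momentum spread is:
Δp_min = ℏ/(2Δx)
Δp_min = (1.055e-34 J·s) / (2 × 2.290e-08 m)
Δp_min = 2.303e-27 kg·m/s

A wave packet cannot have both a well-defined position and well-defined momentum.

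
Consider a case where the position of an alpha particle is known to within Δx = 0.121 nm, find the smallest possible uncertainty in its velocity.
65.583 m/s

Using the Heisenberg uncertainty principle and Δp = mΔv:
ΔxΔp ≥ ℏ/2
Δx(mΔv) ≥ ℏ/2

The minimum uncertainty in velocity is:
Δv_min = ℏ/(2mΔx)
Δv_min = (1.055e-34 J·s) / (2 × 6.645e-27 kg × 1.210e-10 m)
Δv_min = 6.558e+01 m/s = 65.583 m/s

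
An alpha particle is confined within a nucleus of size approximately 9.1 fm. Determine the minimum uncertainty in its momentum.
5.794 × 10^-21 kg·m/s

Using the Heisenberg uncertainty principle:
ΔxΔp ≥ ℏ/2

With Δx ≈ L = 9.100e-15 m (the confinement size):
Δp_min = ℏ/(2Δx)
Δp_min = (1.055e-34 J·s) / (2 × 9.100e-15 m)
Δp_min = 5.794e-21 kg·m/s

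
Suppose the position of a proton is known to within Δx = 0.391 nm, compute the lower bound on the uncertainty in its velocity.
80.625 m/s

Using the Heisenberg uncertainty principle and Δp = mΔv:
ΔxΔp ≥ ℏ/2
Δx(mΔv) ≥ ℏ/2

The minimum uncertainty in velocity is:
Δv_min = ℏ/(2mΔx)
Δv_min = (1.055e-34 J·s) / (2 × 1.673e-27 kg × 3.910e-10 m)
Δv_min = 8.063e+01 m/s = 80.625 m/s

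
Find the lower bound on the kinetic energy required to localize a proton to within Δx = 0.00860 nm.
70.139 meV

Localizing a particle requires giving it sufficient momentum uncertainty:

1. From uncertainty principle: Δp ≥ ℏ/(2Δx)
   Δp_min = (1.055e-34 J·s) / (2 × 8.600e-12 m)
   Δp_min = 6.131e-24 kg·m/s

2. This momentum uncertainty corresponds to kinetic energy:
   KE ≈ (Δp)²/(2m) = (6.131e-24)²/(2 × 1.673e-27 kg)
   KE = 1.124e-20 J = 70.139 meV

Tighter localization requires more energy.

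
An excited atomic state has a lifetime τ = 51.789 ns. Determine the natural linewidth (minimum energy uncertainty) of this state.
6.355 neV

Using the energy-time uncertainty principle:
ΔEΔt ≥ ℏ/2

The lifetime τ represents the time uncertainty Δt.
The natural linewidth (minimum energy uncertainty) is:

ΔE = ℏ/(2τ)
ΔE = (1.055e-34 J·s) / (2 × 5.179e-08 s)
ΔE = 1.018e-27 J = 6.355 neV

This natural linewidth limits the precision of spectroscopic measurements.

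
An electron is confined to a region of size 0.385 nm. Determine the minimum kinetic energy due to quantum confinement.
64.260 meV

Using the uncertainty principle:

1. Position uncertainty: Δx ≈ 3.850e-10 m
2. Minimum momentum uncertainty: Δp = ℏ/(2Δx) = 1.370e-25 kg·m/s
3. Minimum kinetic energy:
   KE = (Δp)²/(2m) = (1.370e-25)²/(2 × 9.109e-31 kg)
   KE = 1.030e-20 J = 64.260 meV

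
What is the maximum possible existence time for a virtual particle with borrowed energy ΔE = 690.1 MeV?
4.769 × 10^-25 s

Using the energy-time uncertainty principle:
ΔEΔt ≥ ℏ/2

For a virtual particle borrowing energy ΔE, the maximum lifetime is:
Δt_max = ℏ/(2ΔE)

Converting energy:
ΔE = 690.1 MeV = 1.106e-10 J

Δt_max = (1.055e-34 J·s) / (2 × 1.106e-10 J)
Δt_max = 4.769e-25 s = 4.769 × 10^-25 s

Virtual particles with higher borrowed energy exist for shorter times.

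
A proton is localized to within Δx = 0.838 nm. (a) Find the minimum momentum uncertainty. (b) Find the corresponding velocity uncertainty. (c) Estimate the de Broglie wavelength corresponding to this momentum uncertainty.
(a) Δp_min = 6.292 × 10^-26 kg·m/s
(b) Δv_min = 37.619 m/s
(c) λ_dB = 10.531 nm

Step-by-step:

(a) From the uncertainty principle:
Δp_min = ℏ/(2Δx) = (1.055e-34 J·s)/(2 × 8.380e-10 m) = 6.292e-26 kg·m/s

(b) The velocity uncertainty:
Δv = Δp/m = (6.292e-26 kg·m/s)/(1.673e-27 kg) = 3.762e+01 m/s = 37.619 m/s

(c) The de Broglie wavelength for this momentum:
λ = h/p = (6.626e-34 J·s)/(6.292e-26 kg·m/s) = 1.053e-08 m = 10.531 nm

Note: The de Broglie wavelength is comparable to the localization size, as expected from wave-particle duality.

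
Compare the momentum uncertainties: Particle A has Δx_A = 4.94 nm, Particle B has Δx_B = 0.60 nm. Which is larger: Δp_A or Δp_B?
Particle B has the larger minimum momentum uncertainty, by a factor of 8.23.

For each particle, the minimum momentum uncertainty is Δp_min = ℏ/(2Δx):

Particle A: Δp_A = ℏ/(2×4.940e-09 m) = 1.067e-26 kg·m/s
Particle B: Δp_B = ℏ/(2×6.000e-10 m) = 8.788e-26 kg·m/s

Ratio: Δp_B/Δp_A = 8.23

Since Δp_min ∝ 1/Δx, the particle with smaller position uncertainty (B) has larger momentum uncertainty.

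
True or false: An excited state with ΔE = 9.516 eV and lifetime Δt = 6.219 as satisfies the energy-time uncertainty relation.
No, it violates the uncertainty relation.

Calculate the product ΔEΔt:
ΔE = 9.516 eV = 1.525e-18 J
ΔEΔt = (1.525e-18 J) × (6.219e-18 s)
ΔEΔt = 9.482e-36 J·s

Compare to the minimum allowed value ℏ/2:
ℏ/2 = 5.273e-35 J·s

Since ΔEΔt = 9.482e-36 J·s < 5.273e-35 J·s = ℏ/2,
this violates the uncertainty relation.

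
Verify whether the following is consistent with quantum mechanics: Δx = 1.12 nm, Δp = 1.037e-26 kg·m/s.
No, it violates the uncertainty principle (impossible measurement).

Calculate the product ΔxΔp:
ΔxΔp = (1.120e-09 m) × (1.037e-26 kg·m/s)
ΔxΔp = 1.161e-35 J·s

Compare to the minimum allowed value ℏ/2:
ℏ/2 = 5.273e-35 J·s

Since ΔxΔp = 1.161e-35 J·s < 5.273e-35 J·s = ℏ/2,
the measurement violates the uncertainty principle.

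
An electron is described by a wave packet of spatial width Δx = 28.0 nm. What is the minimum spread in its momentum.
1.883 × 10^-27 kg·m/s

For a wave packet, the spatial width Δx and momentum spread Δp are related by the uncertainty principle:
ΔxΔp ≥ ℏ/2

The minimum momentum spread is:
Δp_min = ℏ/(2Δx)
Δp_min = (1.055e-34 J·s) / (2 × 2.800e-08 m)
Δp_min = 1.883e-27 kg·m/s

A wave packet cannot have both a well-defined position and well-defined momentum.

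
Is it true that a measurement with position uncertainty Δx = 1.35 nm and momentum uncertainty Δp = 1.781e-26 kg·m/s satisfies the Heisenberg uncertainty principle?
No, it violates the uncertainty principle (impossible measurement).

Calculate the product ΔxΔp:
ΔxΔp = (1.350e-09 m) × (1.781e-26 kg·m/s)
ΔxΔp = 2.404e-35 J·s

Compare to the minimum allowed value ℏ/2:
ℏ/2 = 5.273e-35 J·s

Since ΔxΔp = 2.404e-35 J·s < 5.273e-35 J·s = ℏ/2,
the measurement violates the uncertainty principle.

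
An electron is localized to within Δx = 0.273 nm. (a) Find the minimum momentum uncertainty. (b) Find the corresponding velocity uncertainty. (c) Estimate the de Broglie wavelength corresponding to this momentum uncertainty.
(a) Δp_min = 1.931 × 10^-25 kg·m/s
(b) Δv_min = 212.029 km/s
(c) λ_dB = 3.431 nm

Step-by-step:

(a) From the uncertainty principle:
Δp_min = ℏ/(2Δx) = (1.055e-34 J·s)/(2 × 2.730e-10 m) = 1.931e-25 kg·m/s

(b) The velocity uncertainty:
Δv = Δp/m = (1.931e-25 kg·m/s)/(9.109e-31 kg) = 2.120e+05 m/s = 212.029 km/s

(c) The de Broglie wavelength for this momentum:
λ = h/p = (6.626e-34 J·s)/(1.931e-25 kg·m/s) = 3.431e-09 m = 3.431 nm

Note: The de Broglie wavelength is comparable to the localization size, as expected from wave-particle duality.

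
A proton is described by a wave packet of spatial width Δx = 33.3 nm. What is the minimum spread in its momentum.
1.583 × 10^-27 kg·m/s

For a wave packet, the spatial width Δx and momentum spread Δp are related by the uncertainty principle:
ΔxΔp ≥ ℏ/2

The minimum momentum spread is:
Δp_min = ℏ/(2Δx)
Δp_min = (1.055e-34 J·s) / (2 × 3.330e-08 m)
Δp_min = 1.583e-27 kg·m/s

A wave packet cannot have both a well-defined position and well-defined momentum.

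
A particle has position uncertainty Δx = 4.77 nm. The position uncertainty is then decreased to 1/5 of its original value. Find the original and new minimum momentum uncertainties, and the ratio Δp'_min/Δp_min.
Original Δp_min = 1.105 × 10^-26 kg·m/s; new Δp'_min = 5.527 × 10^-26 kg·m/s; ratio Δp'_min/Δp_min = 5.

From the uncertainty principle ΔxΔp ≥ ℏ/2, the minimum momentum uncertainty is Δp_min = ℏ/(2Δx).

Original (Δx = 4.77 nm = 4.770e-09 m):
Δp_min = (1.055e-34 J·s)/(2 × 4.770e-09 m) = 1.105e-26 kg·m/s

When Δx → (1/5)Δx:
Δp'_min = ℏ/(2 × (1/5)Δx) = 5 × ℏ/(2Δx) = 5 × Δp_min
Δp'_min = 5 × 1.105e-26 kg·m/s = 5.527e-26 kg·m/s

Since Δp_min ∝ 1/Δx, when Δx is decreased to 1/5 of its original value, Δp_min increases to 5 times its original value.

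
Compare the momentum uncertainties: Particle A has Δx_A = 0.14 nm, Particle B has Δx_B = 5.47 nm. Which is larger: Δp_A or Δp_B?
Particle A has the larger minimum momentum uncertainty, by a factor of 39.07.

For each particle, the minimum momentum uncertainty is Δp_min = ℏ/(2Δx):

Particle A: Δp_A = ℏ/(2×1.400e-10 m) = 3.766e-25 kg·m/s
Particle B: Δp_B = ℏ/(2×5.470e-09 m) = 9.640e-27 kg·m/s

Ratio: Δp_A/Δp_B = 39.07

Since Δp_min ∝ 1/Δx, the particle with smaller position uncertainty (A) has larger momentum uncertainty.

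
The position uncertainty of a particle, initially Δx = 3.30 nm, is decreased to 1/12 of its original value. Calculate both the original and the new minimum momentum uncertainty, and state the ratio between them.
Original Δp_min = 1.598 × 10^-26 kg·m/s; new Δp'_min = 1.917 × 10^-25 kg·m/s; ratio Δp'_min/Δp_min = 12.

From the uncertainty principle ΔxΔp ≥ ℏ/2, the minimum momentum uncertainty is Δp_min = ℏ/(2Δx).

Original (Δx = 3.30 nm = 3.300e-09 m):
Δp_min = (1.055e-34 J·s)/(2 × 3.300e-09 m) = 1.598e-26 kg·m/s

When Δx → (1/12)Δx:
Δp'_min = ℏ/(2 × (1/12)Δx) = 12 × ℏ/(2Δx) = 12 × Δp_min
Δp'_min = 12 × 1.598e-26 kg·m/s = 1.917e-25 kg·m/s

Since Δp_min ∝ 1/Δx, when Δx is decreased to 1/12 of its original value, Δp_min increases to 12 times its original value.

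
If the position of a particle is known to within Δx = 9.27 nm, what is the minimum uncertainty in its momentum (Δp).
5.688 × 10^-27 kg·m/s

Using the Heisenberg uncertainty principle:
ΔxΔp ≥ ℏ/2

The minimum uncertainty in momentum is:
Δp_min = ℏ/(2Δx)
Δp_min = (1.055e-34 J·s) / (2 × 9.270e-09 m)
Δp_min = 5.688e-27 kg·m/s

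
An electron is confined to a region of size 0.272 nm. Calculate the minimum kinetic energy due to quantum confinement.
128.743 meV

Using the uncertainty principle:

1. Position uncertainty: Δx ≈ 2.720e-10 m
2. Minimum momentum uncertainty: Δp = ℏ/(2Δx) = 1.939e-25 kg·m/s
3. Minimum kinetic energy:
   KE = (Δp)²/(2m) = (1.939e-25)²/(2 × 9.109e-31 kg)
   KE = 2.063e-20 J = 128.743 meV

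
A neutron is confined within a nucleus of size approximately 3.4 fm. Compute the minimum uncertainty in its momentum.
1.551 × 10^-20 kg·m/s

Using the Heisenberg uncertainty principle:
ΔxΔp ≥ ℏ/2

With Δx ≈ L = 3.400e-15 m (the confinement size):
Δp_min = ℏ/(2Δx)
Δp_min = (1.055e-34 J·s) / (2 × 3.400e-15 m)
Δp_min = 1.551e-20 kg·m/s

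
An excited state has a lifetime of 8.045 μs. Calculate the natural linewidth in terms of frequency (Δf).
9.892 kHz

Using the energy-time uncertainty principle and E = hf:
ΔEΔt ≥ ℏ/2
hΔf·Δt ≥ ℏ/2

The minimum frequency uncertainty is:
Δf = ℏ/(2hτ) = 1/(4πτ)
Δf = 1/(4π × 8.045e-06 s)
Δf = 9.892e+03 Hz = 9.892 kHz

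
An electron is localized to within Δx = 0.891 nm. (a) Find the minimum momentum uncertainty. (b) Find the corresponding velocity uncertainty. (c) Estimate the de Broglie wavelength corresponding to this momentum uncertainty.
(a) Δp_min = 5.918 × 10^-26 kg·m/s
(b) Δv_min = 64.965 km/s
(c) λ_dB = 11.197 nm

Step-by-step:

(a) From the uncertainty principle:
Δp_min = ℏ/(2Δx) = (1.055e-34 J·s)/(2 × 8.910e-10 m) = 5.918e-26 kg·m/s

(b) The velocity uncertainty:
Δv = Δp/m = (5.918e-26 kg·m/s)/(9.109e-31 kg) = 6.497e+04 m/s = 64.965 km/s

(c) The de Broglie wavelength for this momentum:
λ = h/p = (6.626e-34 J·s)/(5.918e-26 kg·m/s) = 1.120e-08 m = 11.197 nm

Note: The de Broglie wavelength is comparable to the localization size, as expected from wave-particle duality.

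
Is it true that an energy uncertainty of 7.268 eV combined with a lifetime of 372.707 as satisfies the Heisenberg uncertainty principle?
Yes, it satisfies the uncertainty relation.

Calculate the product ΔEΔt:
ΔE = 7.268 eV = 1.164e-18 J
ΔEΔt = (1.164e-18 J) × (3.727e-16 s)
ΔEΔt = 4.340e-34 J·s

Compare to the minimum allowed value ℏ/2:
ℏ/2 = 5.273e-35 J·s

Since ΔEΔt = 4.340e-34 J·s ≥ 5.273e-35 J·s = ℏ/2,
this satisfies the uncertainty relation.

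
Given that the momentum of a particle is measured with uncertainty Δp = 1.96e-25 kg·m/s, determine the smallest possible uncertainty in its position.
269.023 pm

Using the Heisenberg uncertainty principle:
ΔxΔp ≥ ℏ/2

The minimum uncertainty in position is:
Δx_min = ℏ/(2Δp)
Δx_min = (1.055e-34 J·s) / (2 × 1.960e-25 kg·m/s)
Δx_min = 2.690e-10 m = 269.023 pm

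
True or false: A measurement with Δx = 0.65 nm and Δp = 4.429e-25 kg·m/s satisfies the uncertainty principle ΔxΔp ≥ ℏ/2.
Yes, it satisfies the uncertainty principle.

Calculate the product ΔxΔp:
ΔxΔp = (6.500e-10 m) × (4.429e-25 kg·m/s)
ΔxΔp = 2.879e-34 J·s

Compare to the minimum allowed value ℏ/2:
ℏ/2 = 5.273e-35 J·s

Since ΔxΔp = 2.879e-34 J·s ≥ 5.273e-35 J·s = ℏ/2,
the measurement satisfies the uncertainty principle.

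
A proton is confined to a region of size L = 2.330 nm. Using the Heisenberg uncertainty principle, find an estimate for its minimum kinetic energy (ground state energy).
955.526 neV

Using the uncertainty principle to estimate ground state energy:

1. The position uncertainty is approximately the confinement size:
   Δx ≈ L = 2.330e-09 m

2. From ΔxΔp ≥ ℏ/2, the minimum momentum uncertainty is:
   Δp ≈ ℏ/(2L) = 2.263e-26 kg·m/s

3. The kinetic energy is approximately:
   KE ≈ (Δp)²/(2m) = (2.263e-26)²/(2 × 1.673e-27 kg)
   KE ≈ 1.531e-25 J = 955.526 neV

This is an order-of-magnitude estimate of the ground state energy.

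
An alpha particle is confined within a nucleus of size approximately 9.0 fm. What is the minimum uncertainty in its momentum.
5.859 × 10^-21 kg·m/s

Using the Heisenberg uncertainty principle:
ΔxΔp ≥ ℏ/2

With Δx ≈ L = 9.000e-15 m (the confinement size):
Δp_min = ℏ/(2Δx)
Δp_min = (1.055e-34 J·s) / (2 × 9.000e-15 m)
Δp_min = 5.859e-21 kg·m/s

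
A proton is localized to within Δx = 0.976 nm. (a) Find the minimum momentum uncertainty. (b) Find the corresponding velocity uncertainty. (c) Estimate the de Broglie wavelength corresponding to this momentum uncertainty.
(a) Δp_min = 5.403 × 10^-26 kg·m/s
(b) Δv_min = 32.300 m/s
(c) λ_dB = 12.265 nm

Step-by-step:

(a) From the uncertainty principle:
Δp_min = ℏ/(2Δx) = (1.055e-34 J·s)/(2 × 9.760e-10 m) = 5.403e-26 kg·m/s

(b) The velocity uncertainty:
Δv = Δp/m = (5.403e-26 kg·m/s)/(1.673e-27 kg) = 3.230e+01 m/s = 32.300 m/s

(c) The de Broglie wavelength for this momentum:
λ = h/p = (6.626e-34 J·s)/(5.403e-26 kg·m/s) = 1.226e-08 m = 12.265 nm

Note: The de Broglie wavelength is comparable to the localization size, as expected from wave-particle duality.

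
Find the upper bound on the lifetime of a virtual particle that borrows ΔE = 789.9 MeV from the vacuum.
4.166 × 10^-25 s

Using the energy-time uncertainty principle:
ΔEΔt ≥ ℏ/2

For a virtual particle borrowing energy ΔE, the maximum lifetime is:
Δt_max = ℏ/(2ΔE)

Converting energy:
ΔE = 789.9 MeV = 1.266e-10 J

Δt_max = (1.055e-34 J·s) / (2 × 1.266e-10 J)
Δt_max = 4.166e-25 s = 4.166 × 10^-25 s

Virtual particles with higher borrowed energy exist for shorter times.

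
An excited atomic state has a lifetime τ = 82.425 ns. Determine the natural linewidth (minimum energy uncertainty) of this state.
3.993 neV

Using the energy-time uncertainty principle:
ΔEΔt ≥ ℏ/2

The lifetime τ represents the time uncertainty Δt.
The natural linewidth (minimum energy uncertainty) is:

ΔE = ℏ/(2τ)
ΔE = (1.055e-34 J·s) / (2 × 8.242e-08 s)
ΔE = 6.397e-28 J = 3.993 neV

This natural linewidth limits the precision of spectroscopic measurements.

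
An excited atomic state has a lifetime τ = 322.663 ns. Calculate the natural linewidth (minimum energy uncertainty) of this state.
1.020 neV

Using the energy-time uncertainty principle:
ΔEΔt ≥ ℏ/2

The lifetime τ represents the time uncertainty Δt.
The natural linewidth (minimum energy uncertainty) is:

ΔE = ℏ/(2τ)
ΔE = (1.055e-34 J·s) / (2 × 3.227e-07 s)
ΔE = 1.634e-28 J = 1.020 neV

This natural linewidth limits the precision of spectroscopic measurements.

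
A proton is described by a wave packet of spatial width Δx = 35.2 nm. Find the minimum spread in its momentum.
1.498 × 10^-27 kg·m/s

For a wave packet, the spatial width Δx and momentum spread Δp are related by the uncertainty principle:
ΔxΔp ≥ ℏ/2

The minimum momentum spread is:
Δp_min = ℏ/(2Δx)
Δp_min = (1.055e-34 J·s) / (2 × 3.520e-08 m)
Δp_min = 1.498e-27 kg·m/s

A wave packet cannot have both a well-defined position and well-defined momentum.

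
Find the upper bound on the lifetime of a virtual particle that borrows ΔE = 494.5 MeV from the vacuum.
6.655 × 10^-25 s

Using the energy-time uncertainty principle:
ΔEΔt ≥ ℏ/2

For a virtual particle borrowing energy ΔE, the maximum lifetime is:
Δt_max = ℏ/(2ΔE)

Converting energy:
ΔE = 494.5 MeV = 7.923e-11 J

Δt_max = (1.055e-34 J·s) / (2 × 7.923e-11 J)
Δt_max = 6.655e-25 s = 6.655 × 10^-25 s

Virtual particles with higher borrowed energy exist for shorter times.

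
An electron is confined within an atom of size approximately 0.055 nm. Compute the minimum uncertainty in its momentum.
9.587 × 10^-25 kg·m/s

Using the Heisenberg uncertainty principle:
ΔxΔp ≥ ℏ/2

With Δx ≈ L = 5.500e-11 m (the confinement size):
Δp_min = ℏ/(2Δx)
Δp_min = (1.055e-34 J·s) / (2 × 5.500e-11 m)
Δp_min = 9.587e-25 kg·m/s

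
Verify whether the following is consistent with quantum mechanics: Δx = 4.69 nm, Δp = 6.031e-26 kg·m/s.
Yes, it satisfies the uncertainty principle.

Calculate the product ΔxΔp:
ΔxΔp = (4.690e-09 m) × (6.031e-26 kg·m/s)
ΔxΔp = 2.829e-34 J·s

Compare to the minimum allowed value ℏ/2:
ℏ/2 = 5.273e-35 J·s

Since ΔxΔp = 2.829e-34 J·s ≥ 5.273e-35 J·s = ℏ/2,
the measurement satisfies the uncertainty principle.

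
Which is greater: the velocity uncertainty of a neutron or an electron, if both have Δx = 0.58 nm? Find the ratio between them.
The electron has the larger minimum velocity uncertainty, by a ratio of 1838.7.

For both particles, Δp_min = ℏ/(2Δx) = 9.091e-26 kg·m/s (same for both).

The velocity uncertainty is Δv = Δp/m:
- neutron: Δv = 9.091e-26 / 1.675e-27 = 5.428e+01 m/s = 54.278 m/s
- electron: Δv = 9.091e-26 / 9.109e-31 = 9.980e+04 m/s = 99.800 km/s

Ratio: 9.980e+04 / 5.428e+01 = 1838.7

The lighter particle has larger velocity uncertainty because Δv ∝ 1/m.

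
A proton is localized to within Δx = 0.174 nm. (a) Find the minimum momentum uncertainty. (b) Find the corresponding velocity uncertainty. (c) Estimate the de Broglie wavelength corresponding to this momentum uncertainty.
(a) Δp_min = 3.030 × 10^-25 kg·m/s
(b) Δv_min = 181.175 m/s
(c) λ_dB = 2.187 nm

Step-by-step:

(a) From the uncertainty principle:
Δp_min = ℏ/(2Δx) = (1.055e-34 J·s)/(2 × 1.740e-10 m) = 3.030e-25 kg·m/s

(b) The velocity uncertainty:
Δv = Δp/m = (3.030e-25 kg·m/s)/(1.673e-27 kg) = 1.812e+02 m/s = 181.175 m/s

(c) The de Broglie wavelength for this momentum:
λ = h/p = (6.626e-34 J·s)/(3.030e-25 kg·m/s) = 2.187e-09 m = 2.187 nm

Note: The de Broglie wavelength is comparable to the localization size, as expected from wave-particle duality.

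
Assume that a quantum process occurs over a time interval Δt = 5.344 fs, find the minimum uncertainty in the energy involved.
61.584 meV

Using the energy-time uncertainty principle:
ΔEΔt ≥ ℏ/2

The minimum uncertainty in energy is:
ΔE_min = ℏ/(2Δt)
ΔE_min = (1.055e-34 J·s) / (2 × 5.344e-15 s)
ΔE_min = 9.867e-21 J = 61.584 meV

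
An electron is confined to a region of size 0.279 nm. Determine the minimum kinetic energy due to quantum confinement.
122.364 meV

Using the uncertainty principle:

1. Position uncertainty: Δx ≈ 2.790e-10 m
2. Minimum momentum uncertainty: Δp = ℏ/(2Δx) = 1.890e-25 kg·m/s
3. Minimum kinetic energy:
   KE = (Δp)²/(2m) = (1.890e-25)²/(2 × 9.109e-31 kg)
   KE = 1.960e-20 J = 122.364 meV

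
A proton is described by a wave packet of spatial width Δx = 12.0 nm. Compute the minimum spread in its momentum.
4.394 × 10^-27 kg·m/s

For a wave packet, the spatial width Δx and momentum spread Δp are related by the uncertainty principle:
ΔxΔp ≥ ℏ/2

The minimum momentum spread is:
Δp_min = ℏ/(2Δx)
Δp_min = (1.055e-34 J·s) / (2 × 1.200e-08 m)
Δp_min = 4.394e-27 kg·m/s

A wave packet cannot have both a well-defined position and well-defined momentum.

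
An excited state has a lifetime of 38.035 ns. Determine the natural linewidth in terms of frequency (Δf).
2.092 MHz

Using the energy-time uncertainty principle and E = hf:
ΔEΔt ≥ ℏ/2
hΔf·Δt ≥ ℏ/2

The minimum frequency uncertainty is:
Δf = ℏ/(2hτ) = 1/(4πτ)
Δf = 1/(4π × 3.803e-08 s)
Δf = 2.092e+06 Hz = 2.092 MHz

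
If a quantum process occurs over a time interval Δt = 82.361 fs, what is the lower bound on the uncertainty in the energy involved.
3.996 meV

Using the energy-time uncertainty principle:
ΔEΔt ≥ ℏ/2

The minimum uncertainty in energy is:
ΔE_min = ℏ/(2Δt)
ΔE_min = (1.055e-34 J·s) / (2 × 8.236e-14 s)
ΔE_min = 6.402e-22 J = 3.996 meV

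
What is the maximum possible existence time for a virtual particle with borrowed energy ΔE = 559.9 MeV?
5.878 × 10^-25 s

Using the energy-time uncertainty principle:
ΔEΔt ≥ ℏ/2

For a virtual particle borrowing energy ΔE, the maximum lifetime is:
Δt_max = ℏ/(2ΔE)

Converting energy:
ΔE = 559.9 MeV = 8.971e-11 J

Δt_max = (1.055e-34 J·s) / (2 × 8.971e-11 J)
Δt_max = 5.878e-25 s = 5.878 × 10^-25 s

Virtual particles with higher borrowed energy exist for shorter times.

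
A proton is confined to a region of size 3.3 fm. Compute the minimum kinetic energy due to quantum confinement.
476.350 keV

Using the uncertainty principle:

1. Position uncertainty: Δx ≈ 3.300e-15 m
2. Minimum momentum uncertainty: Δp = ℏ/(2Δx) = 1.598e-20 kg·m/s
3. Minimum kinetic energy:
   KE = (Δp)²/(2m) = (1.598e-20)²/(2 × 1.673e-27 kg)
   KE = 7.632e-14 J = 476.350 keV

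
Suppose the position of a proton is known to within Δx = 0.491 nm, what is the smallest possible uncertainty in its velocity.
64.205 m/s

Using the Heisenberg uncertainty principle and Δp = mΔv:
ΔxΔp ≥ ℏ/2
Δx(mΔv) ≥ ℏ/2

The minimum uncertainty in velocity is:
Δv_min = ℏ/(2mΔx)
Δv_min = (1.055e-34 J·s) / (2 × 1.673e-27 kg × 4.910e-10 m)
Δv_min = 6.420e+01 m/s = 64.205 m/s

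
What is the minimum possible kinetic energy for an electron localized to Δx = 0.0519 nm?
3.536 eV

Localizing a particle requires giving it sufficient momentum uncertainty:

1. From uncertainty principle: Δp ≥ ℏ/(2Δx)
   Δp_min = (1.055e-34 J·s) / (2 × 5.190e-11 m)
   Δp_min = 1.016e-24 kg·m/s

2. This momentum uncertainty corresponds to kinetic energy:
   KE ≈ (Δp)²/(2m) = (1.016e-24)²/(2 × 9.109e-31 kg)
   KE = 5.666e-19 J = 3.536 eV

Tighter localization requires more energy.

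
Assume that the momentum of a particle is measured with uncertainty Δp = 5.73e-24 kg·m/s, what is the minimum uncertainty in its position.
9.202 pm

Using the Heisenberg uncertainty principle:
ΔxΔp ≥ ℏ/2

The minimum uncertainty in position is:
Δx_min = ℏ/(2Δp)
Δx_min = (1.055e-34 J·s) / (2 × 5.730e-24 kg·m/s)
Δx_min = 9.202e-12 m = 9.202 pm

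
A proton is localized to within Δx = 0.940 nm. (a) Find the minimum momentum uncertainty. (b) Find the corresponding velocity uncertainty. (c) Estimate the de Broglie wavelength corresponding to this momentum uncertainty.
(a) Δp_min = 5.609 × 10^-26 kg·m/s
(b) Δv_min = 33.537 m/s
(c) λ_dB = 11.812 nm

Step-by-step:

(a) From the uncertainty principle:
Δp_min = ℏ/(2Δx) = (1.055e-34 J·s)/(2 × 9.400e-10 m) = 5.609e-26 kg·m/s

(b) The velocity uncertainty:
Δv = Δp/m = (5.609e-26 kg·m/s)/(1.673e-27 kg) = 3.354e+01 m/s = 33.537 m/s

(c) The de Broglie wavelength for this momentum:
λ = h/p = (6.626e-34 J·s)/(5.609e-26 kg·m/s) = 1.181e-08 m = 11.812 nm

Note: The de Broglie wavelength is comparable to the localization size, as expected from wave-particle duality.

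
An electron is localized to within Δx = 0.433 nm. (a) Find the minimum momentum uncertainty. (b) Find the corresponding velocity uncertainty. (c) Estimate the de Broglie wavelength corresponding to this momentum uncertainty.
(a) Δp_min = 1.218 × 10^-25 kg·m/s
(b) Δv_min = 133.681 km/s
(c) λ_dB = 5.441 nm

Step-by-step:

(a) From the uncertainty principle:
Δp_min = ℏ/(2Δx) = (1.055e-34 J·s)/(2 × 4.330e-10 m) = 1.218e-25 kg·m/s

(b) The velocity uncertainty:
Δv = Δp/m = (1.218e-25 kg·m/s)/(9.109e-31 kg) = 1.337e+05 m/s = 133.681 km/s

(c) The de Broglie wavelength for this momentum:
λ = h/p = (6.626e-34 J·s)/(1.218e-25 kg·m/s) = 5.441e-09 m = 5.441 nm

Note: The de Broglie wavelength is comparable to the localization size, as expected from wave-particle duality.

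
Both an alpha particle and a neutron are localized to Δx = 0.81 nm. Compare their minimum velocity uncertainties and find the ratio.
The neutron has the larger minimum velocity uncertainty, by a ratio of 4.0.

For both particles, Δp_min = ℏ/(2Δx) = 6.510e-26 kg·m/s (same for both).

The velocity uncertainty is Δv = Δp/m:
- alpha particle: Δv = 6.510e-26 / 6.645e-27 = 9.797e+00 m/s = 9.797 m/s
- neutron: Δv = 6.510e-26 / 1.675e-27 = 3.887e+01 m/s = 38.866 m/s

Ratio: 3.887e+01 / 9.797e+00 = 4.0

The lighter particle has larger velocity uncertainty because Δv ∝ 1/m.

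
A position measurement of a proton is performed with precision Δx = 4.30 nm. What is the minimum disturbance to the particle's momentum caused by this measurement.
1.226 × 10^-26 kg·m/s

The uncertainty principle implies that measuring position disturbs momentum:
ΔxΔp ≥ ℏ/2

When we measure position with precision Δx, we necessarily introduce a momentum uncertainty:
Δp ≥ ℏ/(2Δx)
Δp_min = (1.055e-34 J·s) / (2 × 4.300e-09 m)
Δp_min = 1.226e-26 kg·m/s

The more precisely we measure position, the greater the momentum disturbance.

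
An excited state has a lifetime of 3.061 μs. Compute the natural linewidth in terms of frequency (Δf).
25.997 kHz

Using the energy-time uncertainty principle and E = hf:
ΔEΔt ≥ ℏ/2
hΔf·Δt ≥ ℏ/2

The minimum frequency uncertainty is:
Δf = ℏ/(2hτ) = 1/(4πτ)
Δf = 1/(4π × 3.061e-06 s)
Δf = 2.600e+04 Hz = 25.997 kHz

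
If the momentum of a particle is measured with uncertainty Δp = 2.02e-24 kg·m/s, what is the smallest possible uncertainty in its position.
26.103 pm

Using the Heisenberg uncertainty principle:
ΔxΔp ≥ ℏ/2

The minimum uncertainty in position is:
Δx_min = ℏ/(2Δp)
Δx_min = (1.055e-34 J·s) / (2 × 2.020e-24 kg·m/s)
Δx_min = 2.610e-11 m = 26.103 pm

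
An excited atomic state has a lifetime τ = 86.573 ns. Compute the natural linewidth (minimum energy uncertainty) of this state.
3.801 neV

Using the energy-time uncertainty principle:
ΔEΔt ≥ ℏ/2

The lifetime τ represents the time uncertainty Δt.
The natural linewidth (minimum energy uncertainty) is:

ΔE = ℏ/(2τ)
ΔE = (1.055e-34 J·s) / (2 × 8.657e-08 s)
ΔE = 6.091e-28 J = 3.801 neV

This natural linewidth limits the precision of spectroscopic measurements.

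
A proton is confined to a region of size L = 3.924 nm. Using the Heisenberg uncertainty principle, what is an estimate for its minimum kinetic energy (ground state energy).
336.896 neV

Using the uncertainty principle to estimate ground state energy:

1. The position uncertainty is approximately the confinement size:
   Δx ≈ L = 3.924e-09 m

2. From ΔxΔp ≥ ℏ/2, the minimum momentum uncertainty is:
   Δp ≈ ℏ/(2L) = 1.344e-26 kg·m/s

3. The kinetic energy is approximately:
   KE ≈ (Δp)²/(2m) = (1.344e-26)²/(2 × 1.673e-27 kg)
   KE ≈ 5.398e-26 J = 336.896 neV

This is an order-of-magnitude estimate of the ground state energy.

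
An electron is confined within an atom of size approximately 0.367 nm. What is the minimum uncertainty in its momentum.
1.437 × 10^-25 kg·m/s

Using the Heisenberg uncertainty principle:
ΔxΔp ≥ ℏ/2

With Δx ≈ L = 3.670e-10 m (the confinement size):
Δp_min = ℏ/(2Δx)
Δp_min = (1.055e-34 J·s) / (2 × 3.670e-10 m)
Δp_min = 1.437e-25 kg·m/s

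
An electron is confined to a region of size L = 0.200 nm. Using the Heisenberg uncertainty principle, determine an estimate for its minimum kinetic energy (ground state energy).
238.124 meV

Using the uncertainty principle to estimate ground state energy:

1. The position uncertainty is approximately the confinement size:
   Δx ≈ L = 2.000e-10 m

2. From ΔxΔp ≥ ℏ/2, the minimum momentum uncertainty is:
   Δp ≈ ℏ/(2L) = 2.636e-25 kg·m/s

3. The kinetic energy is approximately:
   KE ≈ (Δp)²/(2m) = (2.636e-25)²/(2 × 9.109e-31 kg)
   KE ≈ 3.815e-20 J = 238.124 meV

This is an order-of-magnitude estimate of the ground state energy.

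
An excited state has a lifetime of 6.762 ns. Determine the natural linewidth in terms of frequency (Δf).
11.768 MHz

Using the energy-time uncertainty principle and E = hf:
ΔEΔt ≥ ℏ/2
hΔf·Δt ≥ ℏ/2

The minimum frequency uncertainty is:
Δf = ℏ/(2hτ) = 1/(4πτ)
Δf = 1/(4π × 6.762e-09 s)
Δf = 1.177e+07 Hz = 11.768 MHz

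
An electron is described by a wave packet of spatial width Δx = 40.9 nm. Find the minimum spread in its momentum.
1.289 × 10^-27 kg·m/s

For a wave packet, the spatial width Δx and momentum spread Δp are related by the uncertainty principle:
ΔxΔp ≥ ℏ/2

The minimum momentum spread is:
Δp_min = ℏ/(2Δx)
Δp_min = (1.055e-34 J·s) / (2 × 4.090e-08 m)
Δp_min = 1.289e-27 kg·m/s

A wave packet cannot have both a well-defined position and well-defined momentum.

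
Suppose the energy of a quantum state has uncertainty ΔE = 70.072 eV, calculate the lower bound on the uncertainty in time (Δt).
4.697 as

Using the energy-time uncertainty principle:
ΔEΔt ≥ ℏ/2

The minimum uncertainty in time is:
Δt_min = ℏ/(2ΔE)
Δt_min = (1.055e-34 J·s) / (2 × 1.123e-17 J)
Δt_min = 4.697e-18 s = 4.697 as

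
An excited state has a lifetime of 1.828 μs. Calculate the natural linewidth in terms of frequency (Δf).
43.533 kHz

Using the energy-time uncertainty principle and E = hf:
ΔEΔt ≥ ℏ/2
hΔf·Δt ≥ ℏ/2

The minimum frequency uncertainty is:
Δf = ℏ/(2hτ) = 1/(4πτ)
Δf = 1/(4π × 1.828e-06 s)
Δf = 4.353e+04 Hz = 43.533 kHz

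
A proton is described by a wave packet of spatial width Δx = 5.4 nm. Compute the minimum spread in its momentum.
9.765 × 10^-27 kg·m/s

For a wave packet, the spatial width Δx and momentum spread Δp are related by the uncertainty principle:
ΔxΔp ≥ ℏ/2

The minimum momentum spread is:
Δp_min = ℏ/(2Δx)
Δp_min = (1.055e-34 J·s) / (2 × 5.400e-09 m)
Δp_min = 9.765e-27 kg·m/s

A wave packet cannot have both a well-defined position and well-defined momentum.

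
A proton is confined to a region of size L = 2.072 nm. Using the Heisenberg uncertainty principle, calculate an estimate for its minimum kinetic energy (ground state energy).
1.208 μeV

Using the uncertainty principle to estimate ground state energy:

1. The position uncertainty is approximately the confinement size:
   Δx ≈ L = 2.072e-09 m

2. From ΔxΔp ≥ ℏ/2, the minimum momentum uncertainty is:
   Δp ≈ ℏ/(2L) = 2.545e-26 kg·m/s

3. The kinetic energy is approximately:
   KE ≈ (Δp)²/(2m) = (2.545e-26)²/(2 × 1.673e-27 kg)
   KE ≈ 1.936e-25 J = 1.208 μeV

This is an order-of-magnitude estimate of the ground state energy.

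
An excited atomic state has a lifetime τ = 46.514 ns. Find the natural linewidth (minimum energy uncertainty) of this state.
7.075 neV

Using the energy-time uncertainty principle:
ΔEΔt ≥ ℏ/2

The lifetime τ represents the time uncertainty Δt.
The natural linewidth (minimum energy uncertainty) is:

ΔE = ℏ/(2τ)
ΔE = (1.055e-34 J·s) / (2 × 4.651e-08 s)
ΔE = 1.134e-27 J = 7.075 neV

This natural linewidth limits the precision of spectroscopic measurements.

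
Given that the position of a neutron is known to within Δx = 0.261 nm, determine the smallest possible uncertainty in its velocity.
120.617 m/s

Using the Heisenberg uncertainty principle and Δp = mΔv:
ΔxΔp ≥ ℏ/2
Δx(mΔv) ≥ ℏ/2

The minimum uncertainty in velocity is:
Δv_min = ℏ/(2mΔx)
Δv_min = (1.055e-34 J·s) / (2 × 1.675e-27 kg × 2.610e-10 m)
Δv_min = 1.206e+02 m/s = 120.617 m/s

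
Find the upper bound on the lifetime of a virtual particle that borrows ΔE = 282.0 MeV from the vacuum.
1.167 ys

Using the energy-time uncertainty principle:
ΔEΔt ≥ ℏ/2

For a virtual particle borrowing energy ΔE, the maximum lifetime is:
Δt_max = ℏ/(2ΔE)

Converting energy:
ΔE = 282.0 MeV = 4.518e-11 J

Δt_max = (1.055e-34 J·s) / (2 × 4.518e-11 J)
Δt_max = 1.167e-24 s = 1.167 ys

Virtual particles with higher borrowed energy exist for shorter times.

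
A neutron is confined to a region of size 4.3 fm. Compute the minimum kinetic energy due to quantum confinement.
280.168 keV

Using the uncertainty principle:

1. Position uncertainty: Δx ≈ 4.300e-15 m
2. Minimum momentum uncertainty: Δp = ℏ/(2Δx) = 1.226e-20 kg·m/s
3. Minimum kinetic energy:
   KE = (Δp)²/(2m) = (1.226e-20)²/(2 × 1.675e-27 kg)
   KE = 4.489e-14 J = 280.168 keV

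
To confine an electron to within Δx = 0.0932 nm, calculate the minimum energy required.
1.097 eV

Localizing a particle requires giving it sufficient momentum uncertainty:

1. From uncertainty principle: Δp ≥ ℏ/(2Δx)
   Δp_min = (1.055e-34 J·s) / (2 × 9.320e-11 m)
   Δp_min = 5.658e-25 kg·m/s

2. This momentum uncertainty corresponds to kinetic energy:
   KE ≈ (Δp)²/(2m) = (5.658e-25)²/(2 × 9.109e-31 kg)
   KE = 1.757e-19 J = 1.097 eV

Tighter localization requires more energy.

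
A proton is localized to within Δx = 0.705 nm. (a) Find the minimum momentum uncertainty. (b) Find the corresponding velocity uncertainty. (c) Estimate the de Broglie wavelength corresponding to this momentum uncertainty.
(a) Δp_min = 7.479 × 10^-26 kg·m/s
(b) Δv_min = 44.716 m/s
(c) λ_dB = 8.859 nm

Step-by-step:

(a) From the uncertainty principle:
Δp_min = ℏ/(2Δx) = (1.055e-34 J·s)/(2 × 7.050e-10 m) = 7.479e-26 kg·m/s

(b) The velocity uncertainty:
Δv = Δp/m = (7.479e-26 kg·m/s)/(1.673e-27 kg) = 4.472e+01 m/s = 44.716 m/s

(c) The de Broglie wavelength for this momentum:
λ = h/p = (6.626e-34 J·s)/(7.479e-26 kg·m/s) = 8.859e-09 m = 8.859 nm

Note: The de Broglie wavelength is comparable to the localization size, as expected from wave-particle duality.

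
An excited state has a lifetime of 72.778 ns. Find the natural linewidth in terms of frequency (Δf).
1.093 MHz

Using the energy-time uncertainty principle and E = hf:
ΔEΔt ≥ ℏ/2
hΔf·Δt ≥ ℏ/2

The minimum frequency uncertainty is:
Δf = ℏ/(2hτ) = 1/(4πτ)
Δf = 1/(4π × 7.278e-08 s)
Δf = 1.093e+06 Hz = 1.093 MHz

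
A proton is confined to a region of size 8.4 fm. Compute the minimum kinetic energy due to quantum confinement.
73.518 keV

Using the uncertainty principle:

1. Position uncertainty: Δx ≈ 8.400e-15 m
2. Minimum momentum uncertainty: Δp = ℏ/(2Δx) = 6.277e-21 kg·m/s
3. Minimum kinetic energy:
   KE = (Δp)²/(2m) = (6.277e-21)²/(2 × 1.673e-27 kg)
   KE = 1.178e-14 J = 73.518 keV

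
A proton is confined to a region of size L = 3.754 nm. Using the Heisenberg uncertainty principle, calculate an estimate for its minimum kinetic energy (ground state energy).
368.100 neV

Using the uncertainty principle to estimate ground state energy:

1. The position uncertainty is approximately the confinement size:
   Δx ≈ L = 3.754e-09 m

2. From ΔxΔp ≥ ℏ/2, the minimum momentum uncertainty is:
   Δp ≈ ℏ/(2L) = 1.405e-26 kg·m/s

3. The kinetic energy is approximately:
   KE ≈ (Δp)²/(2m) = (1.405e-26)²/(2 × 1.673e-27 kg)
   KE ≈ 5.898e-26 J = 368.100 neV

This is an order-of-magnitude estimate of the ground state energy.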